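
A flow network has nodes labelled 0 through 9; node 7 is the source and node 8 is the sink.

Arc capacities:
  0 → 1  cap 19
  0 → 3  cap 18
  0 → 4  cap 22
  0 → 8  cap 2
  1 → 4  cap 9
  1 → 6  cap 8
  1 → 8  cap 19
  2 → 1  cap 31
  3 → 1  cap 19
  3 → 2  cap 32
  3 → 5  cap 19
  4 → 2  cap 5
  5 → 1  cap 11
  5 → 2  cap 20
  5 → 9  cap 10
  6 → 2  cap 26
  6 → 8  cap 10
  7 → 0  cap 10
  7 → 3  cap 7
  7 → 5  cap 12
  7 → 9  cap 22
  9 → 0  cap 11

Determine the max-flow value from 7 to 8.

Maximum flow value: 29

augment #1: 7→0→8 bottleneck 2, total now 2
augment #2: 7→0→1→8 bottleneck 8, total now 10
augment #3: 7→3→1→8 bottleneck 7, total now 17
augment #4: 7→5→1→8 bottleneck 4, total now 21
augment #5: 7→5→1→6→8 bottleneck 7, total now 28
augment #6: 7→5→2→1→6→8 bottleneck 1, total now 29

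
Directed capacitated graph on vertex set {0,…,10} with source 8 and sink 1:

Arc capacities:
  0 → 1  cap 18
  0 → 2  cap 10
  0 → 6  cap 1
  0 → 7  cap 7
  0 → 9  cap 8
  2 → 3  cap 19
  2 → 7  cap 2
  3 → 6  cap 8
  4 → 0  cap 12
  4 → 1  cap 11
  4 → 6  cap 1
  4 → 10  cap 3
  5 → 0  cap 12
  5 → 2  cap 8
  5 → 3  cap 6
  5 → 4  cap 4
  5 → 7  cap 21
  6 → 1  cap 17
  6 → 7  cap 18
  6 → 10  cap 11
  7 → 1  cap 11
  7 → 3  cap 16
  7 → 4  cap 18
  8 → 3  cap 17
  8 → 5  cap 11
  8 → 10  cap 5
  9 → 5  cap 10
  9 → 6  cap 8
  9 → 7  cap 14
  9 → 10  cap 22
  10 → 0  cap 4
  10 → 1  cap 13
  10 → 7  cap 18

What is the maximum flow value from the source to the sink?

Maximum flow value: 24

augment #1: 8→10→1 bottleneck 5, total now 5
augment #2: 8→3→6→1 bottleneck 8, total now 13
augment #3: 8→5→0→1 bottleneck 11, total now 24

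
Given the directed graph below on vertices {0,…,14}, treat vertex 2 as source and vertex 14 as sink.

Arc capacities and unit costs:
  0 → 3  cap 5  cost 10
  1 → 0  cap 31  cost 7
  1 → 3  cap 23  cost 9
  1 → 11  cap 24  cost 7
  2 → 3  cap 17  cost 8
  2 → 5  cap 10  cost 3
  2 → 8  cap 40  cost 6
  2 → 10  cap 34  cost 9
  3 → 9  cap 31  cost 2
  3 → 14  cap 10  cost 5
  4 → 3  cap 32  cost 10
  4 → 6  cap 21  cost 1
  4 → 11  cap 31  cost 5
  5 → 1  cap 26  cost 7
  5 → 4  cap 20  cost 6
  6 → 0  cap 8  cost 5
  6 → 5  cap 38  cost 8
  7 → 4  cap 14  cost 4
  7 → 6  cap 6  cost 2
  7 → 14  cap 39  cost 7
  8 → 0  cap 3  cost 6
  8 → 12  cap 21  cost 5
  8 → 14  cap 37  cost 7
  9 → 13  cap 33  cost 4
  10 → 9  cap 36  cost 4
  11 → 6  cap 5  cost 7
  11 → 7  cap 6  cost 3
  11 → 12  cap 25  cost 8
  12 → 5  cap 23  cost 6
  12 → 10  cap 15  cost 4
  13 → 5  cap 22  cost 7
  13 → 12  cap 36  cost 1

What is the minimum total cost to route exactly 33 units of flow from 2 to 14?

Minimum cost for 33 units: 429

shortest-cost path #1: 2→3→14 push 10 @ unit cost 13 (adds 130)
shortest-cost path #2: 2→8→14 push 23 @ unit cost 13 (adds 299)
total cost = 429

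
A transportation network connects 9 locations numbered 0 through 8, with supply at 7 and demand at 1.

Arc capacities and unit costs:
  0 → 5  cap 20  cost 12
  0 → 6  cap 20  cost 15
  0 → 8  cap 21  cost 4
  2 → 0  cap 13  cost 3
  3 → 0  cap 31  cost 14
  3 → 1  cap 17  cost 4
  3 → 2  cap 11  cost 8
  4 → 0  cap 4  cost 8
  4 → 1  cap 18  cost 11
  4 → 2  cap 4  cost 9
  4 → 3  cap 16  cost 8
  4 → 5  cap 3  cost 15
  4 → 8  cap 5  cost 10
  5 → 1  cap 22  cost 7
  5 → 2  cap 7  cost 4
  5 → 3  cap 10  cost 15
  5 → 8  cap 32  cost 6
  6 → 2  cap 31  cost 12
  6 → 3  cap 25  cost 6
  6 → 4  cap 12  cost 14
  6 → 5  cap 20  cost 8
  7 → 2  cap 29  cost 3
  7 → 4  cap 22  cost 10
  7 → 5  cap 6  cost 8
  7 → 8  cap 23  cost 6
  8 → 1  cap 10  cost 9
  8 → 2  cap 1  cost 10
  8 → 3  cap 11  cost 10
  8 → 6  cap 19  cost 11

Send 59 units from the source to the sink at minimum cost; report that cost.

shortest-cost path #1: 7→8→1 push 10 @ unit cost 15 (adds 150)
shortest-cost path #2: 7→5→1 push 6 @ unit cost 15 (adds 90)
shortest-cost path #3: 7→8→3→1 push 11 @ unit cost 20 (adds 220)
shortest-cost path #4: 7→4→1 push 18 @ unit cost 21 (adds 378)
shortest-cost path #5: 7→4→3→1 push 4 @ unit cost 22 (adds 88)
shortest-cost path #6: 7→2→0→5→1 push 10 @ unit cost 25 (adds 250)
total cost = 1176

Minimum cost for 59 units: 1176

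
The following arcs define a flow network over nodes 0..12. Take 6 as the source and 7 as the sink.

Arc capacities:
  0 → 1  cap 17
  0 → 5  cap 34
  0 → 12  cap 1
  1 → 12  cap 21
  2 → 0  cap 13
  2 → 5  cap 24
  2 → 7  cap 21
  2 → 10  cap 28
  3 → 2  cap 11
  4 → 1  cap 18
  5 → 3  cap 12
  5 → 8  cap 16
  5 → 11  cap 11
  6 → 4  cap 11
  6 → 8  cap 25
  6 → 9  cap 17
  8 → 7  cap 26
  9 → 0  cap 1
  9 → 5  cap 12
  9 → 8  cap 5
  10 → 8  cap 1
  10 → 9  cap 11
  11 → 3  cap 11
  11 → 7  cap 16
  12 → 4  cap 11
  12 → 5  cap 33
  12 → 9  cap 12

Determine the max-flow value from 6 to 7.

augment #1: 6→8→7 bottleneck 25, total now 25
augment #2: 6→9→8→7 bottleneck 1, total now 26
augment #3: 6→9→5→11→7 bottleneck 11, total now 37
augment #4: 6→9→5→3→2→7 bottleneck 1, total now 38
augment #5: 6→9→0→5→3→2→7 bottleneck 1, total now 39
augment #6: 6→4→1→12→5→3→2→7 bottleneck 9, total now 48

Maximum flow value: 48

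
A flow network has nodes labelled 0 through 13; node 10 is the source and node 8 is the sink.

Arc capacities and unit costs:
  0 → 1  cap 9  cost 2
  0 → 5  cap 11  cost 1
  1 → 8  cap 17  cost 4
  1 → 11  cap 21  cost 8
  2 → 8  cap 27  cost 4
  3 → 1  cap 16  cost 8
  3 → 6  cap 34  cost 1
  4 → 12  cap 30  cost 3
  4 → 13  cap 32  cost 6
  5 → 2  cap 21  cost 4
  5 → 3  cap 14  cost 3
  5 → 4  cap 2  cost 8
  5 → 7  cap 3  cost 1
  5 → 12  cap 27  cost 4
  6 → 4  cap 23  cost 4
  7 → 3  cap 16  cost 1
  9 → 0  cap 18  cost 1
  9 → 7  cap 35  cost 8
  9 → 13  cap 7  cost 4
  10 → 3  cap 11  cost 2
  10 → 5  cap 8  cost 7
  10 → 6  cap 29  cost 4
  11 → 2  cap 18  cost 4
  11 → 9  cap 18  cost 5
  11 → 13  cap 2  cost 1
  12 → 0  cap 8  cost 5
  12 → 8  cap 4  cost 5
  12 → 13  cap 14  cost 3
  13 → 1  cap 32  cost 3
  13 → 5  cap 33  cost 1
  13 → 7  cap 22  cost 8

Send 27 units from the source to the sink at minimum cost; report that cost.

Minimum cost for 27 units: 422

shortest-cost path #1: 10→3→1→8 push 11 @ unit cost 14 (adds 154)
shortest-cost path #2: 10→5→2→8 push 8 @ unit cost 15 (adds 120)
shortest-cost path #3: 10→6→4→12→8 push 4 @ unit cost 16 (adds 64)
shortest-cost path #4: 10→6→4→13→1→8 push 4 @ unit cost 21 (adds 84)
total cost = 422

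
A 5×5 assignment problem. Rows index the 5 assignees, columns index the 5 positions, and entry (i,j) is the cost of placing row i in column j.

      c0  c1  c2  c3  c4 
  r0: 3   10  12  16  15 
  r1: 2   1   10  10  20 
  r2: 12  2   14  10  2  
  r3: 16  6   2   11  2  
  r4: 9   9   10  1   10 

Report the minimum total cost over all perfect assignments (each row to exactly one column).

Minimum assignment cost: 9

optimal assignment: row0→col0 (cost 3), row1→col1 (cost 1), row2→col4 (cost 2), row3→col2 (cost 2), row4→col3 (cost 1)
total = 3 + 1 + 2 + 2 + 1 = 9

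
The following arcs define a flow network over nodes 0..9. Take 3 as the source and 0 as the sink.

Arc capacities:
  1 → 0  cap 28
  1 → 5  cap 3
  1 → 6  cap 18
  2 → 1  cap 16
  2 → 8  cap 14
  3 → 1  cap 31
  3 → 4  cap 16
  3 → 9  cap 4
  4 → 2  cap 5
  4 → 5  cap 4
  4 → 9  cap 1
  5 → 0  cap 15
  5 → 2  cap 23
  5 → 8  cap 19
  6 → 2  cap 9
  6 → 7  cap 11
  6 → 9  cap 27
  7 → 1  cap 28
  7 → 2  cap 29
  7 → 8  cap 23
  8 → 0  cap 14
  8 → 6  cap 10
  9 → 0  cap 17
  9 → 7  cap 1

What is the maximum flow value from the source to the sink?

augment #1: 3→1→0 bottleneck 28, total now 28
augment #2: 3→9→0 bottleneck 4, total now 32
augment #3: 3→1→5→0 bottleneck 3, total now 35
augment #4: 3→4→5→0 bottleneck 4, total now 39
augment #5: 3→4→9→0 bottleneck 1, total now 40
augment #6: 3→4→2→8→0 bottleneck 5, total now 45

Maximum flow value: 45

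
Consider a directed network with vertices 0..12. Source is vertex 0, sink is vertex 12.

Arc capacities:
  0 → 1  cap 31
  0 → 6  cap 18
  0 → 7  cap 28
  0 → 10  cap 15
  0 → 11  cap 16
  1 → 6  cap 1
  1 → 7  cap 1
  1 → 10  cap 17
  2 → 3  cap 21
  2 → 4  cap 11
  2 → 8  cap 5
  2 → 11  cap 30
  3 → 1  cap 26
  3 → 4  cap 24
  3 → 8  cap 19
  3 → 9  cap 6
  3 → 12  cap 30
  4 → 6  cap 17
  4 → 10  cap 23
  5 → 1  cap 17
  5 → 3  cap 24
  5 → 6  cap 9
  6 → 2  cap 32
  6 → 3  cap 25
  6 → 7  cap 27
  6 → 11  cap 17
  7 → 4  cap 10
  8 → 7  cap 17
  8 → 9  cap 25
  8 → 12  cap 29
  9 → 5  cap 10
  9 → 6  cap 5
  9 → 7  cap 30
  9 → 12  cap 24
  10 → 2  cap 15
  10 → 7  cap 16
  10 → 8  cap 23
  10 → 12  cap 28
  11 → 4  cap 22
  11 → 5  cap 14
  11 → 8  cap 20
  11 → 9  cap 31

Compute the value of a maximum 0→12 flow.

Maximum flow value: 77

augment #1: 0→10→12 bottleneck 15, total now 15
augment #2: 0→1→10→12 bottleneck 13, total now 28
augment #3: 0→6→3→12 bottleneck 18, total now 46
augment #4: 0→11→8→12 bottleneck 16, total now 62
augment #5: 0→1→6→3→12 bottleneck 1, total now 63
augment #6: 0→1→10→8→12 bottleneck 4, total now 67
augment #7: 0→7→4→6→3→12 bottleneck 6, total now 73
augment #8: 0→7→4→10→8→12 bottleneck 4, total now 77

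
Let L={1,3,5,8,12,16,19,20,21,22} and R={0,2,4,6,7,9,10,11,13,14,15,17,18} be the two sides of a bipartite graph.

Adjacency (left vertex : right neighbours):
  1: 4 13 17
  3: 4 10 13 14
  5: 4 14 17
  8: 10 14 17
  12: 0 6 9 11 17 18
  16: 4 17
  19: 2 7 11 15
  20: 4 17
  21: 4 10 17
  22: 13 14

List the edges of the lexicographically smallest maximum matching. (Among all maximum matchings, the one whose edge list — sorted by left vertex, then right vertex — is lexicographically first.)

Lex-smallest maximum matching: {(1,4), (3,10), (5,14), (8,17), (12,0), (19,2), (22,13)}

|M| = 7 (so the lex-smallest maximum matching has 7 edges)
process left vertices in ascending order; for each, take the smallest-labelled available neighbour that still permits 7 edges overall, or leave it unmatched if none does
lex-smallest matching: {1-4, 3-10, 5-14, 8-17, 12-0, 19-2, 22-13}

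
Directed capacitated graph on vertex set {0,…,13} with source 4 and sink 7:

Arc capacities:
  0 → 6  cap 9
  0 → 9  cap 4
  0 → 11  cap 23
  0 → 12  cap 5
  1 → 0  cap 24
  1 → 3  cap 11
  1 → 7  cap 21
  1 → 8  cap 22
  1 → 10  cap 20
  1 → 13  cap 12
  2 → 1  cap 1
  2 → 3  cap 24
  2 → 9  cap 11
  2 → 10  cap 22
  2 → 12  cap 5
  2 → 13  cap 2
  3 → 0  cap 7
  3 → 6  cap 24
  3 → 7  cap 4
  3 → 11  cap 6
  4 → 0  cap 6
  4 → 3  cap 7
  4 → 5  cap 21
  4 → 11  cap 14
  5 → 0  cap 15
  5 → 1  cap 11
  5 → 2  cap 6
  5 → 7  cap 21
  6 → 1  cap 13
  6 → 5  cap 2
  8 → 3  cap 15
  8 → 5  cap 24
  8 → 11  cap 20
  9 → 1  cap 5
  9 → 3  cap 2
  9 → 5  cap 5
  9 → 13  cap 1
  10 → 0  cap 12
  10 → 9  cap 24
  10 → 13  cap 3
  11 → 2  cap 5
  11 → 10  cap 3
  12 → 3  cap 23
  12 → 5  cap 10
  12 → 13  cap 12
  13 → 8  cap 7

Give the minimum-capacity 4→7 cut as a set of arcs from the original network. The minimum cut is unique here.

Min-cut arcs: {(4,0), (4,3), (4,5), (11,2), (11,10)} (total capacity 42)

augment #1: 4→3→7 push 4
augment #2: 4→5→7 push 21
augment #3: 4→0→6→1→7 push 6
augment #4: 4→3→6→1→7 push 3
augment #5: 4→11→2→1→7 push 1
augment #6: 4→11→2→9→1→7 push 4
augment #7: 4→11→10→9→1→7 push 1
augment #8: 4→11→10→0→6→1→7 push 2
max flow = 42; residual-reachable set from 4 gives S-side
cut edges (S→T): {(4,0), (4,3), (4,5), (11,2), (11,10)} total cap 42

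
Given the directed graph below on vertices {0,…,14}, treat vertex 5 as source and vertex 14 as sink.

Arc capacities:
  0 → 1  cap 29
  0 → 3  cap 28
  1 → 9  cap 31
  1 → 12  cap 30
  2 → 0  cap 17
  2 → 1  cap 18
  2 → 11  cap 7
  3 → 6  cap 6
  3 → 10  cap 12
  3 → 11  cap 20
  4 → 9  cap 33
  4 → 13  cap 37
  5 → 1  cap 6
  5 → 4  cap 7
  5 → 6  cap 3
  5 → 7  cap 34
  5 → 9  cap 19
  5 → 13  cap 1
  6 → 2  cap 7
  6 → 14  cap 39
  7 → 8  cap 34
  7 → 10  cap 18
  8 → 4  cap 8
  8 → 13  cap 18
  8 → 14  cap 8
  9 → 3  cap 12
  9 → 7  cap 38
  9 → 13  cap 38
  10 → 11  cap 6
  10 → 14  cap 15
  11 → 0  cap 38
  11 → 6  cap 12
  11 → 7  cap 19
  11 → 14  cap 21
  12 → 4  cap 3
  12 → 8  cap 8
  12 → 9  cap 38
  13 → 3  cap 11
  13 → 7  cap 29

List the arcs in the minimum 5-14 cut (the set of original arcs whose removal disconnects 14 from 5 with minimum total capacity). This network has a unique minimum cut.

augment #1: 5→6→14 push 3
augment #2: 5→7→8→14 push 8
augment #3: 5→7→10→14 push 15
augment #4: 5→7→10→11→14 push 3
augment #5: 5→9→3→6→14 push 6
augment #6: 5→9→3→11→14 push 6
augment #7: 5→13→3→11→14 push 1
augment #8: 5→4→13→3→11→14 push 7
augment #9: 5→9→13→3→11→14 push 3
max flow = 52; residual-reachable set from 5 gives S-side
cut edges (S→T): {(5,6), (7,10), (8,14), (9,3), (13,3)} total cap 52

Min-cut arcs: {(5,6), (7,10), (8,14), (9,3), (13,3)} (total capacity 52)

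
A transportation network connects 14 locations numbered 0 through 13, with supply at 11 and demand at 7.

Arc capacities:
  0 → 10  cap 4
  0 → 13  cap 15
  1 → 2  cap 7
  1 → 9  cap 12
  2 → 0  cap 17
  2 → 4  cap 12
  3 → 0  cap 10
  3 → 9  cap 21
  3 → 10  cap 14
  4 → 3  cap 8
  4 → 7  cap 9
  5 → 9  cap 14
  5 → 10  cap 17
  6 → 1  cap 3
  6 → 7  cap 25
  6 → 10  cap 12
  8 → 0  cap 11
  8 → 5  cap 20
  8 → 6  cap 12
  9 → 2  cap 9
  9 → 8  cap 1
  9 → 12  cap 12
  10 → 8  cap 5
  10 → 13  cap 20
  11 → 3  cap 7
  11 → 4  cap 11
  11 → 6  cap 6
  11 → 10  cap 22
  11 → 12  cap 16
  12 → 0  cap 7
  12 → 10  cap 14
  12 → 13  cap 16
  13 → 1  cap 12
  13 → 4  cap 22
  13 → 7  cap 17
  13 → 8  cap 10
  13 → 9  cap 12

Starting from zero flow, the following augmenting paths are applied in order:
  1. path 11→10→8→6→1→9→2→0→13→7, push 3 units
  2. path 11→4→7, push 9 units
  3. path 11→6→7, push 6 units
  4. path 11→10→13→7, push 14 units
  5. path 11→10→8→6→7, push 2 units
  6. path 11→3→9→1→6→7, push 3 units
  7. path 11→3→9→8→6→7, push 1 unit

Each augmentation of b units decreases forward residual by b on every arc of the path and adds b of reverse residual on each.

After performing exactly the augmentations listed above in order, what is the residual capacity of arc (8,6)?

after path 1 (11→10→8→6→1→9→2→0→13→7, push 3): res(8,6)=9
after path 2 (11→4→7, push 9): res(8,6)=9
after path 3 (11→6→7, push 6): res(8,6)=9
after path 4 (11→10→13→7, push 14): res(8,6)=9
after path 5 (11→10→8→6→7, push 2): res(8,6)=7
after path 6 (11→3→9→1→6→7, push 3): res(8,6)=7
after path 7 (11→3→9→8→6→7, push 1): res(8,6)=6

Residual capacity of (8,6): 6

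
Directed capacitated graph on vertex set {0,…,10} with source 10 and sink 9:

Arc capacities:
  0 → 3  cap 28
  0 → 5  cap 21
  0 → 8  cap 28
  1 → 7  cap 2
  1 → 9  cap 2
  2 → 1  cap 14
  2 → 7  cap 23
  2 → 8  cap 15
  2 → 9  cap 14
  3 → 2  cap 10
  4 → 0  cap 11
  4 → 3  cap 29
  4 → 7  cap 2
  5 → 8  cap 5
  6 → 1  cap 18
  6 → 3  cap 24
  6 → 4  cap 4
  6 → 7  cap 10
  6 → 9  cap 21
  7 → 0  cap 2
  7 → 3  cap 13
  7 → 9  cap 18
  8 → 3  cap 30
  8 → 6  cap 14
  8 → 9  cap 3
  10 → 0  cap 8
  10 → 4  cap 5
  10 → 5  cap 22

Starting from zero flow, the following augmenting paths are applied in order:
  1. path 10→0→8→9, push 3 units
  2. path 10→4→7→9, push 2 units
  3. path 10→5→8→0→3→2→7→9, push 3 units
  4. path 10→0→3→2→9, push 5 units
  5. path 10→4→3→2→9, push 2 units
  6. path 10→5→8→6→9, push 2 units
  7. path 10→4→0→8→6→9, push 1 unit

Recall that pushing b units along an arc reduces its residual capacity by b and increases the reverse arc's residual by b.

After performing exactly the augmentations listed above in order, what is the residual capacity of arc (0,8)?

after path 1 (10→0→8→9, push 3): res(0,8)=25
after path 2 (10→4→7→9, push 2): res(0,8)=25
after path 3 (10→5→8→0→3→2→7→9, push 3): res(0,8)=28
after path 4 (10→0→3→2→9, push 5): res(0,8)=28
after path 5 (10→4→3→2→9, push 2): res(0,8)=28
after path 6 (10→5→8→6→9, push 2): res(0,8)=28
after path 7 (10→4→0→8→6→9, push 1): res(0,8)=27

Residual capacity of (0,8): 27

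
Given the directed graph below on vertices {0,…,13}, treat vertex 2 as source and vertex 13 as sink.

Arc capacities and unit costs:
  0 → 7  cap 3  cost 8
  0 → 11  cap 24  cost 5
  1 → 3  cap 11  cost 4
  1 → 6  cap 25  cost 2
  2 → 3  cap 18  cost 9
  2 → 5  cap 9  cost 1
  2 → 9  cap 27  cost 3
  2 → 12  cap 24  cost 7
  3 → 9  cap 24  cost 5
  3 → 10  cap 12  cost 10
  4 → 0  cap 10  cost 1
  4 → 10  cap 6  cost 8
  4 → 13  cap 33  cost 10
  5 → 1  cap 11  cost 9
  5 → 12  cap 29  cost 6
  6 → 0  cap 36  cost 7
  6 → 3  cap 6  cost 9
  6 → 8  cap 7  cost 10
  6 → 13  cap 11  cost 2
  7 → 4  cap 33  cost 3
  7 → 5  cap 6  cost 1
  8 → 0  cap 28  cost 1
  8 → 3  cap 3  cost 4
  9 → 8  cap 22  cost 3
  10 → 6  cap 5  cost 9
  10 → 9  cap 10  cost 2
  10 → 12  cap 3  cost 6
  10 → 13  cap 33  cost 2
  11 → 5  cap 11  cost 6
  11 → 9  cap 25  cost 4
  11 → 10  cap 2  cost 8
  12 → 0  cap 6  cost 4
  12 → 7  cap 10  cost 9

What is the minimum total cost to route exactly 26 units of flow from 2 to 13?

Minimum cost for 26 units: 506

shortest-cost path #1: 2→5→1→6→13 push 9 @ unit cost 14 (adds 126)
shortest-cost path #2: 2→3→10→13 push 12 @ unit cost 21 (adds 252)
shortest-cost path #3: 2→9→8→0→11→10→13 push 2 @ unit cost 22 (adds 44)
shortest-cost path #4: 2→9→8→0→7→4→13 push 3 @ unit cost 28 (adds 84)
total cost = 506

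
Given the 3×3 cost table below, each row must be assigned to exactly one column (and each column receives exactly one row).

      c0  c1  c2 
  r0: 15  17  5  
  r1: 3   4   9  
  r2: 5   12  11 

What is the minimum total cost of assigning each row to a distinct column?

Minimum assignment cost: 14

optimal assignment: row0→col2 (cost 5), row1→col1 (cost 4), row2→col0 (cost 5)
total = 5 + 4 + 5 = 14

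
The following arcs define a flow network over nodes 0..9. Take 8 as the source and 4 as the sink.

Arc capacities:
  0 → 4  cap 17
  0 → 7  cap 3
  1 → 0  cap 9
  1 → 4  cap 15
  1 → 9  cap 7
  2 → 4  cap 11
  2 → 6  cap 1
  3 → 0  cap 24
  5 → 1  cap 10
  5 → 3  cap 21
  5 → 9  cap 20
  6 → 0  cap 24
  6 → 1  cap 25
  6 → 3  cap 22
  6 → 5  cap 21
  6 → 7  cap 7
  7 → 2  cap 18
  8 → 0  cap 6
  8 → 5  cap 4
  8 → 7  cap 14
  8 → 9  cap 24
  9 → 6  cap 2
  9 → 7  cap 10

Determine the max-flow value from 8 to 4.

Maximum flow value: 24

augment #1: 8→0→4 bottleneck 6, total now 6
augment #2: 8→5→1→4 bottleneck 4, total now 10
augment #3: 8→7→2→4 bottleneck 11, total now 21
augment #4: 8→9→6→0→4 bottleneck 2, total now 23
augment #5: 8→7→2→6→0→4 bottleneck 1, total now 24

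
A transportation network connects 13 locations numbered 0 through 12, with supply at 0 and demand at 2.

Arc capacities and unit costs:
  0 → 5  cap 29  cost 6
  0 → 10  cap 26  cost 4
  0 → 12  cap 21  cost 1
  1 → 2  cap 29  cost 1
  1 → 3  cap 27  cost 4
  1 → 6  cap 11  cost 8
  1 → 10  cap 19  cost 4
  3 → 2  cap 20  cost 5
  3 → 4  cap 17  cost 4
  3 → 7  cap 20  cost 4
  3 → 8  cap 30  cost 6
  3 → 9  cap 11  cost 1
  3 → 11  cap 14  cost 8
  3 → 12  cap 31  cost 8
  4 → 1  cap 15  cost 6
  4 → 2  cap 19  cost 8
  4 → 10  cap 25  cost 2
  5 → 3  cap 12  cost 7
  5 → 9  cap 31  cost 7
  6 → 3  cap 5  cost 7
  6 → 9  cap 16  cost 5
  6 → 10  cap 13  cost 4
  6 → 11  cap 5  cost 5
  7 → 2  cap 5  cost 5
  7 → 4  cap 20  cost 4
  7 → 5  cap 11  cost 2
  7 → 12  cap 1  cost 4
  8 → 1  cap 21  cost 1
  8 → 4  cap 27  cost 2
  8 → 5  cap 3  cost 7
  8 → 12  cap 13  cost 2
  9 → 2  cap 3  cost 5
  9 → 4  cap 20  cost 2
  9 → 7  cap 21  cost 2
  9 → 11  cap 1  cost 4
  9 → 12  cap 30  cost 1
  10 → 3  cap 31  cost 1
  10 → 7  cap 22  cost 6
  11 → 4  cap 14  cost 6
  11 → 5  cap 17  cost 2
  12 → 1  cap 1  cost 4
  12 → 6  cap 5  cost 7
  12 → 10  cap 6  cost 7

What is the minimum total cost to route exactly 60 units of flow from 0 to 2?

shortest-cost path #1: 0→12→1→2 push 1 @ unit cost 6 (adds 6)
shortest-cost path #2: 0→10→3→2 push 20 @ unit cost 10 (adds 200)
shortest-cost path #3: 0→10→3→9→2 push 3 @ unit cost 11 (adds 33)
shortest-cost path #4: 0→10→3→8→1→2 push 3 @ unit cost 13 (adds 39)
shortest-cost path #5: 0→12→10→3→8→1→2 push 5 @ unit cost 17 (adds 85)
shortest-cost path #6: 0→12→10→7→2 push 1 @ unit cost 19 (adds 19)
shortest-cost path #7: 0→5→9→7→2 push 4 @ unit cost 20 (adds 80)
shortest-cost path #8: 0→5→9→3→8→1→2 push 3 @ unit cost 20 (adds 60)
shortest-cost path #9: 0→5→3→8→1→2 push 10 @ unit cost 21 (adds 210)
shortest-cost path #10: 0→5→9→4→1→2 push 7 @ unit cost 22 (adds 154)
shortest-cost path #11: 0→5→9→4→2 push 3 @ unit cost 23 (adds 69)
total cost = 955

Minimum cost for 60 units: 955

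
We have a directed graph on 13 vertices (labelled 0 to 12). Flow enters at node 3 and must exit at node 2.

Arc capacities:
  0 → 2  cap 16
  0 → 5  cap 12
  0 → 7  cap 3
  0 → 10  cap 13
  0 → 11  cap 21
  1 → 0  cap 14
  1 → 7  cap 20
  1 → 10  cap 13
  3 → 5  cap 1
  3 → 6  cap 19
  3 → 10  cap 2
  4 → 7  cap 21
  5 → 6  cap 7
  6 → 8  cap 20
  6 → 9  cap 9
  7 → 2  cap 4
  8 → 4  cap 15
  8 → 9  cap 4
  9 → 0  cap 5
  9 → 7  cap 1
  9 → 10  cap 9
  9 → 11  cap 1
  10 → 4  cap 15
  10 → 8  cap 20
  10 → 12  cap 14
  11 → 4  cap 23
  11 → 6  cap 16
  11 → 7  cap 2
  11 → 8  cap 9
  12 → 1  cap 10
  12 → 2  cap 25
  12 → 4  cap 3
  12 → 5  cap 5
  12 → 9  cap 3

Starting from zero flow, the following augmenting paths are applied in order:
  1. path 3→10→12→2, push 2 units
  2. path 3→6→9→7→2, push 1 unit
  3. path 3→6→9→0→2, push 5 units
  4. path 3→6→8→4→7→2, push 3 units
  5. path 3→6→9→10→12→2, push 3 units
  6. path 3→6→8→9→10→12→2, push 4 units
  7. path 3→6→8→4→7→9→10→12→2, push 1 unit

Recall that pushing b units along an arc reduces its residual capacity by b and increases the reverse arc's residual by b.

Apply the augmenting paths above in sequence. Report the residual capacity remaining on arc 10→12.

Residual capacity of (10,12): 4

after path 1 (3→10→12→2, push 2): res(10,12)=12
after path 2 (3→6→9→7→2, push 1): res(10,12)=12
after path 3 (3→6→9→0→2, push 5): res(10,12)=12
after path 4 (3→6→8→4→7→2, push 3): res(10,12)=12
after path 5 (3→6→9→10→12→2, push 3): res(10,12)=9
after path 6 (3→6→8→9→10→12→2, push 4): res(10,12)=5
after path 7 (3→6→8→4→7→9→10→12→2, push 1): res(10,12)=4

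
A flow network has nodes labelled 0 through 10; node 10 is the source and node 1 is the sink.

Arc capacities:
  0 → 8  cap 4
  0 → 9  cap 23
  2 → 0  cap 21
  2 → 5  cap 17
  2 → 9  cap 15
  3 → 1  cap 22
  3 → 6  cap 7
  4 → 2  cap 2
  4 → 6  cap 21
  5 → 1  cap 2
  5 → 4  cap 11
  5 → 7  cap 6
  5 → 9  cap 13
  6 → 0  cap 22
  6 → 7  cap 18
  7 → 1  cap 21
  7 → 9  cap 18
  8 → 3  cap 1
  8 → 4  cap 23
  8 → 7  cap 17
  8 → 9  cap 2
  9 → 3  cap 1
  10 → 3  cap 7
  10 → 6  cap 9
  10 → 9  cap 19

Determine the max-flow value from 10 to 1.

augment #1: 10→3→1 bottleneck 7, total now 7
augment #2: 10→6→7→1 bottleneck 9, total now 16
augment #3: 10→9→3→1 bottleneck 1, total now 17

Maximum flow value: 17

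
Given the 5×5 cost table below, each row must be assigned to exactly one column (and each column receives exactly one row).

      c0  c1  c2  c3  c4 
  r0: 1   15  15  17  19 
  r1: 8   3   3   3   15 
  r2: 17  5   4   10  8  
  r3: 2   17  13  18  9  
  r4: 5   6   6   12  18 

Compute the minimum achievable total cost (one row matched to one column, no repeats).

Minimum assignment cost: 23

optimal assignment: row0→col0 (cost 1), row1→col3 (cost 3), row2→col2 (cost 4), row3→col4 (cost 9), row4→col1 (cost 6)
total = 1 + 3 + 4 + 9 + 6 = 23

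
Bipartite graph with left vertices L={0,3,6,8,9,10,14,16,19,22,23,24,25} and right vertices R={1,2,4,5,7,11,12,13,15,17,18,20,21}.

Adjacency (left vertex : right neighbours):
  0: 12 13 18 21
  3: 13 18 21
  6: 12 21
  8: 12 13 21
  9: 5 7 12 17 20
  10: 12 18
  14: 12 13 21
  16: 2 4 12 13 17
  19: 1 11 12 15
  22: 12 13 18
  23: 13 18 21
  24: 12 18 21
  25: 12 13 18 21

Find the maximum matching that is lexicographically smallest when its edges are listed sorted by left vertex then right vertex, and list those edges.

|M| = 7 (so the lex-smallest maximum matching has 7 edges)
process left vertices in ascending order; for each, take the smallest-labelled available neighbour that still permits 7 edges overall, or leave it unmatched if none does
lex-smallest matching: {0-12, 3-13, 6-21, 9-5, 10-18, 16-2, 19-1}

Lex-smallest maximum matching: {(0,12), (3,13), (6,21), (9,5), (10,18), (16,2), (19,1)}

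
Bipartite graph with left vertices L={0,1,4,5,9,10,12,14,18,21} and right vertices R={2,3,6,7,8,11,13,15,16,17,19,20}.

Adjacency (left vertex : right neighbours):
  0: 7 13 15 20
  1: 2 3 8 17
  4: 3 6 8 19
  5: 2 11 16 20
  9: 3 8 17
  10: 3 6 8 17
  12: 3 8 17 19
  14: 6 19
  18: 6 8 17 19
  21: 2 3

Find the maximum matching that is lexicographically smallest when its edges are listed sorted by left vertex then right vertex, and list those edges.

Lex-smallest maximum matching: {(0,7), (1,2), (4,3), (5,11), (9,8), (10,6), (12,17), (14,19)}

|M| = 8 (so the lex-smallest maximum matching has 8 edges)
process left vertices in ascending order; for each, take the smallest-labelled available neighbour that still permits 8 edges overall, or leave it unmatched if none does
lex-smallest matching: {0-7, 1-2, 4-3, 5-11, 9-8, 10-6, 12-17, 14-19}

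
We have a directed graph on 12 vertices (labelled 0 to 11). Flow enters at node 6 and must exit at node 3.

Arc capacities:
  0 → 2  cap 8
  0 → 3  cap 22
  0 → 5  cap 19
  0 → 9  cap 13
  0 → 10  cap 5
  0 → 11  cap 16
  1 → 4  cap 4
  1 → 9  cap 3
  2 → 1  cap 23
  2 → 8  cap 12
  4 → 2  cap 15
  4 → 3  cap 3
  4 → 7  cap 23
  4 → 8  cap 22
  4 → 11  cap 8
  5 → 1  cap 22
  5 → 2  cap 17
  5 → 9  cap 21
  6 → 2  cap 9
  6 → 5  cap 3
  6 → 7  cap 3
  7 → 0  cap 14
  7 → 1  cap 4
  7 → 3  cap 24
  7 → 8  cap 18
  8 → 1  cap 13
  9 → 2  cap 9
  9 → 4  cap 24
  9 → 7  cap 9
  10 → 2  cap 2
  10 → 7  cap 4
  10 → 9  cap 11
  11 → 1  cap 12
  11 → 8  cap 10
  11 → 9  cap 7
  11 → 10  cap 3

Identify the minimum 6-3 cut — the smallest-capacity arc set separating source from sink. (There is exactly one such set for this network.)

Min-cut arcs: {(1,4), (1,9), (6,5), (6,7)} (total capacity 13)

augment #1: 6→7→3 push 3
augment #2: 6→2→1→4→3 push 3
augment #3: 6→5→9→7→3 push 3
augment #4: 6→2→1→4→7→3 push 1
augment #5: 6→2→1→9→7→3 push 3
max flow = 13; residual-reachable set from 6 gives S-side
cut edges (S→T): {(1,4), (1,9), (6,5), (6,7)} total cap 13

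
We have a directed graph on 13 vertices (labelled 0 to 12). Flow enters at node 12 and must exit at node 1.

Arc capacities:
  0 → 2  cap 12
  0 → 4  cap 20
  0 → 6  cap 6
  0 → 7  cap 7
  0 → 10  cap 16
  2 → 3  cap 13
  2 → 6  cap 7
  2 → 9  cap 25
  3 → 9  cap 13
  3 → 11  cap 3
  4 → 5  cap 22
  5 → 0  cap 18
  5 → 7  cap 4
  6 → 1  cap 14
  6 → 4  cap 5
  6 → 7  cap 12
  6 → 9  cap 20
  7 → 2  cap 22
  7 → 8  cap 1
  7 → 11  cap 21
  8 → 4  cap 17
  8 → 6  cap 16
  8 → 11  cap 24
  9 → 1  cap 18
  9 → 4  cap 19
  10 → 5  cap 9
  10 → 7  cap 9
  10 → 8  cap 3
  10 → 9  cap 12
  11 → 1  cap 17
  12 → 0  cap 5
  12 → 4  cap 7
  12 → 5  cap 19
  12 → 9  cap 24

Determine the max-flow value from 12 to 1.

Maximum flow value: 45

augment #1: 12→9→1 bottleneck 18, total now 18
augment #2: 12→0→6→1 bottleneck 5, total now 23
augment #3: 12→5→0→6→1 bottleneck 1, total now 24
augment #4: 12→5→7→11→1 bottleneck 4, total now 28
augment #5: 12→5→0→2→6→1 bottleneck 7, total now 35
augment #6: 12→5→0→7→11→1 bottleneck 7, total now 42
augment #7: 12→4→5→0→2→3→11→1 bottleneck 3, total now 45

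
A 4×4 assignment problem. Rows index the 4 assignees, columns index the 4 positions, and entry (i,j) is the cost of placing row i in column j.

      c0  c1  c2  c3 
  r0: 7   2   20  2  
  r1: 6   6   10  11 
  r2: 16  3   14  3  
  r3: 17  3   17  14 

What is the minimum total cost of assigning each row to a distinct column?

Minimum assignment cost: 23

optimal assignment: row0→col0 (cost 7), row1→col2 (cost 10), row2→col3 (cost 3), row3→col1 (cost 3)
total = 7 + 10 + 3 + 3 = 23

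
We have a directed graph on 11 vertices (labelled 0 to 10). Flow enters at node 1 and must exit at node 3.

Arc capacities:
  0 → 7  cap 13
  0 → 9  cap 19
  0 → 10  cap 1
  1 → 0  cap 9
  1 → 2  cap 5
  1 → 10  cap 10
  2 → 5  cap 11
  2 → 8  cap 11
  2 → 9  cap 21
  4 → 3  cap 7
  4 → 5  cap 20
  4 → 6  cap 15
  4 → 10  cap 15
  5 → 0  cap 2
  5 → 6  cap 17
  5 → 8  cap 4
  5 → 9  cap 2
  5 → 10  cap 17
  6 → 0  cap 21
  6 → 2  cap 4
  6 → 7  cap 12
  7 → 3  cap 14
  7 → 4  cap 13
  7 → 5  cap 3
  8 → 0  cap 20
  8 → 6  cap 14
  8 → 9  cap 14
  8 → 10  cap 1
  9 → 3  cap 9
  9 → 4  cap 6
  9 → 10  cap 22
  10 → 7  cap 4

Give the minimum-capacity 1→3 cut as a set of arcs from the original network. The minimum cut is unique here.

augment #1: 1→0→7→3 push 9
augment #2: 1→2→9→3 push 5
augment #3: 1→10→7→3 push 4
max flow = 18; residual-reachable set from 1 gives S-side
cut edges (S→T): {(1,0), (1,2), (10,7)} total cap 18

Min-cut arcs: {(1,0), (1,2), (10,7)} (total capacity 18)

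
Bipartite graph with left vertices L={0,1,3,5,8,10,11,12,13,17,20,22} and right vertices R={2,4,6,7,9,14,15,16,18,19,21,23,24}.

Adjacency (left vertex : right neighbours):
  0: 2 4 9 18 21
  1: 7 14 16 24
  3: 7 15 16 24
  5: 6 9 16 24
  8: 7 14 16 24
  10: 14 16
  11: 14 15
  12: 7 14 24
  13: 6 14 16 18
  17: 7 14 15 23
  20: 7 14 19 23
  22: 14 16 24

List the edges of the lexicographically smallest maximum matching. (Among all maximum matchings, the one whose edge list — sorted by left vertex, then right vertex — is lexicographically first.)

|M| = 10 (so the lex-smallest maximum matching has 10 edges)
process left vertices in ascending order; for each, take the smallest-labelled available neighbour that still permits 10 edges overall, or leave it unmatched if none does
lex-smallest matching: {0-2, 1-7, 3-15, 5-6, 8-14, 10-16, 12-24, 13-18, 17-23, 20-19}

Lex-smallest maximum matching: {(0,2), (1,7), (3,15), (5,6), (8,14), (10,16), (12,24), (13,18), (17,23), (20,19)}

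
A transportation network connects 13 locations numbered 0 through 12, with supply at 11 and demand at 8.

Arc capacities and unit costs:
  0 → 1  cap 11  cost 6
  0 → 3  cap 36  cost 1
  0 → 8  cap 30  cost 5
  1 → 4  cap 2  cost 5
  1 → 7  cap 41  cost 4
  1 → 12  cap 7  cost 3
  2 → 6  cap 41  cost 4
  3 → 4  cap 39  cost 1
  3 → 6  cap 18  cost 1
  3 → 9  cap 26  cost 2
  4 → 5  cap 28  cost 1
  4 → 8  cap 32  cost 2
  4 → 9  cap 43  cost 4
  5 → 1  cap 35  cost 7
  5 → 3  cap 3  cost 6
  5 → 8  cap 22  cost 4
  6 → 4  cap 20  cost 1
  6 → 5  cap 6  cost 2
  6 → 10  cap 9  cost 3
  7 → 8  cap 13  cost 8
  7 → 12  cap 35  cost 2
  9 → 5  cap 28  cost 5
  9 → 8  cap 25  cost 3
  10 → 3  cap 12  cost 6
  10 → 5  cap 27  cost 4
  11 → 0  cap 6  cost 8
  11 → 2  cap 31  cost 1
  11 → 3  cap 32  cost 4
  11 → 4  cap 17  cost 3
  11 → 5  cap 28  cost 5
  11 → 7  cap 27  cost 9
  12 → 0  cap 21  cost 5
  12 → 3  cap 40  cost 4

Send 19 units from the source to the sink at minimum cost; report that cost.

Minimum cost for 19 units: 99

shortest-cost path #1: 11→4→8 push 17 @ unit cost 5 (adds 85)
shortest-cost path #2: 11→3→4→8 push 2 @ unit cost 7 (adds 14)
total cost = 99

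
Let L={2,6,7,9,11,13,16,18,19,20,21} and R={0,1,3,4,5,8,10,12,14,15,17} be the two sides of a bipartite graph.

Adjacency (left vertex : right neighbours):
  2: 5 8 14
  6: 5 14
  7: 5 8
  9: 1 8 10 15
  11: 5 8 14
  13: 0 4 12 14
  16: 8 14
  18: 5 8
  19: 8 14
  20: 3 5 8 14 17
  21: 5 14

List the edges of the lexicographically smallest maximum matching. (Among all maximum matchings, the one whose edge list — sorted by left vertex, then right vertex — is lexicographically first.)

Lex-smallest maximum matching: {(2,5), (6,14), (7,8), (9,1), (13,0), (20,3)}

|M| = 6 (so the lex-smallest maximum matching has 6 edges)
process left vertices in ascending order; for each, take the smallest-labelled available neighbour that still permits 6 edges overall, or leave it unmatched if none does
lex-smallest matching: {2-5, 6-14, 7-8, 9-1, 13-0, 20-3}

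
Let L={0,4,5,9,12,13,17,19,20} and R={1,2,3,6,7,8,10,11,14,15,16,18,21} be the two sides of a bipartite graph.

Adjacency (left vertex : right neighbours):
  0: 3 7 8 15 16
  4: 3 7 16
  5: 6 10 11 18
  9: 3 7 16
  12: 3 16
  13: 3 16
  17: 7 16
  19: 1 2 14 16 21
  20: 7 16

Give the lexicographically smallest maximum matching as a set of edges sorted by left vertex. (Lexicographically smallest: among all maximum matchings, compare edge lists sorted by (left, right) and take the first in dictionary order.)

Lex-smallest maximum matching: {(0,8), (4,3), (5,6), (9,7), (12,16), (19,1)}

|M| = 6 (so the lex-smallest maximum matching has 6 edges)
process left vertices in ascending order; for each, take the smallest-labelled available neighbour that still permits 6 edges overall, or leave it unmatched if none does
lex-smallest matching: {0-8, 4-3, 5-6, 9-7, 12-16, 19-1}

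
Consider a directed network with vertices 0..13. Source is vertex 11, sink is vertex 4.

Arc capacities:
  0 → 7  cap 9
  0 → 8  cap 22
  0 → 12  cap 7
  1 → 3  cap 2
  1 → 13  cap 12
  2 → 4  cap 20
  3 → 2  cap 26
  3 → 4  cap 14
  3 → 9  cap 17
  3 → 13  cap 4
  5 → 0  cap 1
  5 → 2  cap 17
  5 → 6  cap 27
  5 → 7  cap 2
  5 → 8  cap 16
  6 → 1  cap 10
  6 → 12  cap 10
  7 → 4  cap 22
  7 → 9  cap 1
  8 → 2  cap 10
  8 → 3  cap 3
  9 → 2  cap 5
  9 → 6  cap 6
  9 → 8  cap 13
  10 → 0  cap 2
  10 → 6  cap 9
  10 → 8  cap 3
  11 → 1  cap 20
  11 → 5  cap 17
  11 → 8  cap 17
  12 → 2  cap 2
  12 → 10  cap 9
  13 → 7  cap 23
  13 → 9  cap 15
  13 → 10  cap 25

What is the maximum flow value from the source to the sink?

Maximum flow value: 42

augment #1: 11→1→3→4 bottleneck 2, total now 2
augment #2: 11→5→2→4 bottleneck 17, total now 19
augment #3: 11→8→2→4 bottleneck 3, total now 22
augment #4: 11→8→3→4 bottleneck 3, total now 25
augment #5: 11→1→13→7→4 bottleneck 12, total now 37
augment #6: 11→8→2→5→7→4 bottleneck 2, total now 39
augment #7: 11→8→2→5→0→7→4 bottleneck 1, total now 40
augment #8: 11→8→2→5→6→12→10→0→7→4 bottleneck 2, total now 42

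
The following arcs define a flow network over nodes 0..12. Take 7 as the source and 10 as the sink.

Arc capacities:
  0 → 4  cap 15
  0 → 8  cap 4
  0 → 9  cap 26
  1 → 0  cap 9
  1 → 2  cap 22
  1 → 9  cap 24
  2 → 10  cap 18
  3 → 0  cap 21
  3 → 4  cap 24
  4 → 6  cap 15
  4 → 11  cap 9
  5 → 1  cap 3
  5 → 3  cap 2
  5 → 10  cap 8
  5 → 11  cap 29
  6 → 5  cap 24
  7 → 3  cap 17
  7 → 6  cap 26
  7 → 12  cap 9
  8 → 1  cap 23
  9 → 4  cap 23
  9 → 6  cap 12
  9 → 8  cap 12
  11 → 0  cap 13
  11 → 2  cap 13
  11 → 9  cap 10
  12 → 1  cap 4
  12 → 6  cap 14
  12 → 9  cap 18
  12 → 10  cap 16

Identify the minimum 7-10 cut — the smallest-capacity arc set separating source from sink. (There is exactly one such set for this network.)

augment #1: 7→12→10 push 9
augment #2: 7→6→5→10 push 8
augment #3: 7→3→4→11→2→10 push 9
augment #4: 7→6→5→1→2→10 push 3
augment #5: 7→6→5→11→2→10 push 4
augment #6: 7→3→0→8→1→2→10 push 2
max flow = 35; residual-reachable set from 7 gives S-side
cut edges (S→T): {(2,10), (5,10), (7,12)} total cap 35

Min-cut arcs: {(2,10), (5,10), (7,12)} (total capacity 35)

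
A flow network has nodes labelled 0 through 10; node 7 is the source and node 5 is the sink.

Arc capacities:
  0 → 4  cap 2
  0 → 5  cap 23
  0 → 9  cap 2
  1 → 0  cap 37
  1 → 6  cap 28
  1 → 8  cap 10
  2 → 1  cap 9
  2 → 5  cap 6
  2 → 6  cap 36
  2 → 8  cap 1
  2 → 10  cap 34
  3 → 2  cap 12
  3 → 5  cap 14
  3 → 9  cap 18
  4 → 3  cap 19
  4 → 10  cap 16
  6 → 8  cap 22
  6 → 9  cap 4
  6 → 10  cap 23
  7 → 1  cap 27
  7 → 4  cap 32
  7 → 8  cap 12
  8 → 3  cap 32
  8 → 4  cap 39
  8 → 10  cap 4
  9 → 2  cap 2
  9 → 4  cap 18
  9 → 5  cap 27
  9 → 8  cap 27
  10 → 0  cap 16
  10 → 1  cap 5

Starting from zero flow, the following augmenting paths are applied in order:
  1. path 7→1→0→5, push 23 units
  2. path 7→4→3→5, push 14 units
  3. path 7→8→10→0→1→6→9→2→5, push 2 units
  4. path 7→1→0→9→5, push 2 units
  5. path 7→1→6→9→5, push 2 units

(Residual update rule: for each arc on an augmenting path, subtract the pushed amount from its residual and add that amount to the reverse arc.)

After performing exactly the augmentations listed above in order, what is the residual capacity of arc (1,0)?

Residual capacity of (1,0): 14

after path 1 (7→1→0→5, push 23): res(1,0)=14
after path 2 (7→4→3→5, push 14): res(1,0)=14
after path 3 (7→8→10→0→1→6→9→2→5, push 2): res(1,0)=16
after path 4 (7→1→0→9→5, push 2): res(1,0)=14
after path 5 (7→1→6→9→5, push 2): res(1,0)=14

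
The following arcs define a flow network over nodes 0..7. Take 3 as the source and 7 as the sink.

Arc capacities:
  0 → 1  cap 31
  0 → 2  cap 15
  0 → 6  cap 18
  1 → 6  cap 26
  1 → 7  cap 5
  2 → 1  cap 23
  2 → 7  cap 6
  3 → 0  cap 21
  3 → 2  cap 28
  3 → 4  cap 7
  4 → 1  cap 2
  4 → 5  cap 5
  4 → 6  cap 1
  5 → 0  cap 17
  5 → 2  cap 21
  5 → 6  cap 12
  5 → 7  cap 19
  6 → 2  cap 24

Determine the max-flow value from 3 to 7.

augment #1: 3→2→7 bottleneck 6, total now 6
augment #2: 3→0→1→7 bottleneck 5, total now 11
augment #3: 3→4→5→7 bottleneck 5, total now 16

Maximum flow value: 16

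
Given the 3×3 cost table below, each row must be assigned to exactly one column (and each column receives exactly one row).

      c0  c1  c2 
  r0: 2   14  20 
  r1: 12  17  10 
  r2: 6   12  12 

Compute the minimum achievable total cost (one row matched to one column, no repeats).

optimal assignment: row0→col0 (cost 2), row1→col2 (cost 10), row2→col1 (cost 12)
total = 2 + 10 + 12 = 24

Minimum assignment cost: 24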